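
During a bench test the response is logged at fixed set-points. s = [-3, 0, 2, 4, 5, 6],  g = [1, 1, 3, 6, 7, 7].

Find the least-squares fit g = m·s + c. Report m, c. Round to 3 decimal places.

m = 0.797, c = 2.308

Entries of XᵀX: Σs·s = 90, Σs = 14, Σ1 = 6.
Right-hand side: Σs·g = 104, Σg = 25.
So XᵀX·[m, c]ᵀ = Xᵀg: [[90, 14]; [14, 6]]·[m, c]ᵀ = [104, 25]ᵀ.
det = 90·6 − 14² = 344.
m = (104·6 − 14·25)/344 = 137/172; c = (90·25 − 14·104)/344 = 397/172.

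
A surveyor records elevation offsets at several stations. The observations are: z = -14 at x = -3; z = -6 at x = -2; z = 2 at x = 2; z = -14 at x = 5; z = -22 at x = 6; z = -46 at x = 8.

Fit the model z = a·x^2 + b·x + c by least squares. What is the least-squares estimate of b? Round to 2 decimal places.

b = 2.04

With design matrix M, MᵀM = [[6130, 826, 142]; [826, 142, 16]; [142, 16, 6]] and Mᵀz = [-4228, -512, -100]ᵀ.
Row-reducing yields a = -11272/11247, b = 22984/11247, c = 6010/3749.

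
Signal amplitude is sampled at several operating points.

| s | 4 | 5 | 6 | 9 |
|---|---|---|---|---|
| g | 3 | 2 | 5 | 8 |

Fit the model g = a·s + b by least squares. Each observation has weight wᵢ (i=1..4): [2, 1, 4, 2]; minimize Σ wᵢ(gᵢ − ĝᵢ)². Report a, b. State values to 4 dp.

a = 1.0826, b = -1.7273

The normal system XᵀWX·[a, b]ᵀ = XᵀWg is [[363, 55]; [55, 9]]·[a, b]ᵀ = [298, 44]ᵀ.
det = 363·9 − 55² = 242.
a = (298·9 − 55·44)/242 = 131/121; b = (363·44 − 55·298)/242 = -19/11.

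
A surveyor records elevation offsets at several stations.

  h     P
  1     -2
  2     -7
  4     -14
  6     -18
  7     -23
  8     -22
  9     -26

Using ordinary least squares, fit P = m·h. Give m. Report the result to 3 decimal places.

Sums needed: Σh·h = 251.
Moment sums: Σh·P = -751.
m = (-751)/251 = -2.99203.

m = -2.992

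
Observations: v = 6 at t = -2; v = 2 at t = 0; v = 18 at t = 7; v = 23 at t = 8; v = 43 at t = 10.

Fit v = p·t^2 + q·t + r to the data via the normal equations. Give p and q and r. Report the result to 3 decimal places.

Entries of MᵀM: Σt^2·t^2 = 16513, Σt^2·t = 1847, Σt^2 = 217, Σt·t = 217, Σt = 23, Σ1 = 5.
Right-hand side: Σt^2·v = 6678, Σt·v = 728, Σv = 92.
So MᵀM·[p, q, r]ᵀ = Mᵀv: [[16513, 1847, 217]; [1847, 217, 23]; [217, 23, 5]]·[p, q, r]ᵀ = [6678, 728, 92]ᵀ.
Solving the 3×3 system (Gaussian elimination) gives p = 24925/42828, q = -72863/42828, r = 3455/3569.

p = 0.582, q = -1.701, r = 0.968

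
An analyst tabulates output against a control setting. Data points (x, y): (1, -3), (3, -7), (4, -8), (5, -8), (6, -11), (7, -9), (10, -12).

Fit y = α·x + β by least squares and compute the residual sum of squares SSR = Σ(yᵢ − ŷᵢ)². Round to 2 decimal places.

Compute the Gram sums: Σx·x = 236, Σx = 36, Σ1 = 7.
And Σx·y = -345, Σy = -58.
MᵀM·[α, β]ᵀ = Mᵀy becomes [[236, 36]; [36, 7]]·[α, β]ᵀ = [-345, -58]ᵀ.
Eliminating β: 7·(row 1) − 36·(row 2) gives 356·α = 7·(-345) − 36·(-58) = -327, so α = -327/356.
Then β = ((-58) − 36·(-327/356))/7 = -317/89.
Residuals: 527/356, -243/356, -68/89, 55/356, -343/178, 353/356, 133/178; SSR = 3033/356.

SSR = 8.52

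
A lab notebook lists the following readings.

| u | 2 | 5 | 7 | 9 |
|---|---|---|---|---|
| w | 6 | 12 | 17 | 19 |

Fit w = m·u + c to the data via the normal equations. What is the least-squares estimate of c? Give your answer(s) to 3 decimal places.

The normal system MᵀM·[m, c]ᵀ = Mᵀw is [[159, 23]; [23, 4]]·[m, c]ᵀ = [362, 54]ᵀ.
Eliminating c: 4·(row 1) − 23·(row 2) gives 107·m = 4·362 − 23·54 = 206, so m = 206/107.
Then c = (54 − 23·(206/107))/4 = 260/107.

c = 2.430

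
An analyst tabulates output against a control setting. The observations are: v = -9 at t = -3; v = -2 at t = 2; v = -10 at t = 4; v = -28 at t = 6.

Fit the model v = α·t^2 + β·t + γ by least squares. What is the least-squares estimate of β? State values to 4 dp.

Entries of AᵀA: Σt^2·t^2 = 1649, Σt^2·t = 261, Σt^2 = 65, Σt·t = 65, Σt = 9, Σ1 = 4.
Right-hand side: Σt^2·v = -1257, Σt·v = -185, Σv = -49.
Solving the 3×3 system (Gaussian elimination) gives α = -12041/13358, β = 8563/13358, γ = 6382/6679.

β = 0.6410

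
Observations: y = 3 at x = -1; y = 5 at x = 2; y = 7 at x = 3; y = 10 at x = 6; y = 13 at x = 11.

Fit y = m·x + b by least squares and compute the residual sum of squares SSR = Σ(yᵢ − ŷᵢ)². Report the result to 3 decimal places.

SSR = 1.630

MᵀM·[m, b]ᵀ = Mᵀy reads: 171·m + 21·b = 231;  21·m + 5·b = 38.
(Σx·x = 171, Σx = 21, Σ1 = 5, Σx·y = 231, Σy = 38.)
Determinant 171·5 − 21² = 414.
m = (231·5 − 21·38)/414 = 119/138; b = (171·38 − 21·231)/414 = 183/46.
Residuals: -8/69, -97/138, 10/23, 39/46, -32/69; SSR = 75/46.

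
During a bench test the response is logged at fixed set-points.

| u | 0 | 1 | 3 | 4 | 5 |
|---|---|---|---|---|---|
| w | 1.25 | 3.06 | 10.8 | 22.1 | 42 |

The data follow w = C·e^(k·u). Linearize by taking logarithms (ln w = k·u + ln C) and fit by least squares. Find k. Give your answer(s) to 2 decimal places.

With ln wᵢ as the transformed response and uᵢ as the regressor:
Sums: Σu = 13.0000, Σ(u)² = 51.0000, Σln w = 10.5544, Σu·ln w = 39.3277.
Normal system: [[51.0000, 13.0000]; [13.0000, 5]]·[k, ln C]ᵀ = [39.3277, 10.5544]ᵀ.
Solving (det = 86.0000): k = 0.69107, ln C = 0.31409.

k = 0.69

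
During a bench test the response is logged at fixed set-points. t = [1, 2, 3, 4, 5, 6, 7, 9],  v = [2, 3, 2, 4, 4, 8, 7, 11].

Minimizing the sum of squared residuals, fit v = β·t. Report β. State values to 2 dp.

Forming AᵀA = [[221]] and Aᵀv = [246]ᵀ gives AᵀA·[β]ᵀ = Aᵀv.
β = 246/221 = 1.11312.

β = 1.11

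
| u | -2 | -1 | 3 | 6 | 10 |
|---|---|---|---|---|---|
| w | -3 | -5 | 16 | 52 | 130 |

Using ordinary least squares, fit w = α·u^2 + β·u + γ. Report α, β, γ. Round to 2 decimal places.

AᵀA·[α, β, γ]ᵀ = Aᵀw reads: 11394·α + 1234·β + 150·γ = 14999;  1234·α + 150·β + 16·γ = 1671;  150·α + 16·β + 5·γ = 190.
Solving the 3×3 system (Gaussian elimination) gives α = 11273/10828, β = 396095/140764, γ = -157471/70382.

α = 1.04, β = 2.81, γ = -2.24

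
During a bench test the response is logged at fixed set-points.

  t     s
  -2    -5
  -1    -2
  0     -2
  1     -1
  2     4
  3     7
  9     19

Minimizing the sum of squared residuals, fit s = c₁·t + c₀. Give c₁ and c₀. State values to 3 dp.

The normal system XᵀX·[c₁, c₀]ᵀ = Xᵀs is [[100, 12]; [12, 7]]·[c₁, c₀]ᵀ = [211, 20]ᵀ.
Δ = 100·7 − 12² = 556.
c₁ = (211·7 − 12·20)/556 = 1237/556; c₀ = (100·20 − 12·211)/556 = -133/139.

c₁ = 2.225, c₀ = -0.957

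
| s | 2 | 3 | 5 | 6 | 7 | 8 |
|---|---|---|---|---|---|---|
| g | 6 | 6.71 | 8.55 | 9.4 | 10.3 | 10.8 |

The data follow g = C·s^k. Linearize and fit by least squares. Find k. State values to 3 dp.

With ln gᵢ as the transformed response and ln sᵢ as the regressor:
Σln s = 9.2183, Σ(ln s)² = 15.5987, Σln g = 12.7937, Σln s·ln g = 20.2881.
Equations: 15.5987·k + 9.2183·ln C = 20.2881;  9.2183·k + 6·ln C = 12.7937.
Solving (det = 8.6152): k = 0.44020, ln C = 1.45597.

k = 0.440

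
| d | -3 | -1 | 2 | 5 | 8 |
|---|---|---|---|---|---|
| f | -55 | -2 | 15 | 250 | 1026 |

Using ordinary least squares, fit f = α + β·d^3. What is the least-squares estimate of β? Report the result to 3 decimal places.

From the data, Σ1 = 5, Σd^3 = 617, Σd^3·d^3 = 278563.
Moment sums: Σf = 1234, Σd^3·f = 558169.
So XᵀX·[α, β]ᵀ = Xᵀf: [[5, 617]; [617, 278563]]·[α, β]ᵀ = [1234, 558169]ᵀ.
det = 5·278563 − 617² = 1012126.
α = (1234·278563 − 617·558169)/1012126 = -643531/1012126; β = (5·558169 − 617·1234)/1012126 = 2029467/1012126.

β = 2.005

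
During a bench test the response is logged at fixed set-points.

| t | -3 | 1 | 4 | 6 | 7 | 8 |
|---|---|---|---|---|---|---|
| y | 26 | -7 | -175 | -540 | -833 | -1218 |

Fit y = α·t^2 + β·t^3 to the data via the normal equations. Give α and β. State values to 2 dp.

Sums needed: Σt^2·t^2 = 8131, Σt^2·t^3 = 58133, Σt^3·t^3 = 431275.
Moment sums: Σt^2·y = -140782, Σt^3·y = -1037884.
Normal equations: [[8131, 58133]; [58133, 431275]]·[α, β]ᵀ = [-140782, -1037884]ᵀ.
det = 8131·431275 − 58133² = 127251336.
α = ((-140782)·431275 − 58133·(-1037884))/127251336 = -190223239/63625668; β = (8131·(-1037884) − 58133·(-140782))/127251336 = -127477399/63625668.

α = -2.99, β = -2.00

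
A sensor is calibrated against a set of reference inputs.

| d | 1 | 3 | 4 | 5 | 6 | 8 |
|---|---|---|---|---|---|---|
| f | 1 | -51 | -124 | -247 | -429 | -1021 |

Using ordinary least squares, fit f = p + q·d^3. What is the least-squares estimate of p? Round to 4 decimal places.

Forming MᵀM = [[6, 945]; [945, 329251]] and Mᵀf = [-1871, -655603]ᵀ gives MᵀM·[p, q]ᵀ = Mᵀf.
Determinant 6·329251 − 945² = 1082481.
p = ((-1871)·329251 − 945·(-655603))/1082481 = 3516214/1082481; q = (6·(-655603) − 945·(-1871))/1082481 = -721841/360827.

p = 3.2483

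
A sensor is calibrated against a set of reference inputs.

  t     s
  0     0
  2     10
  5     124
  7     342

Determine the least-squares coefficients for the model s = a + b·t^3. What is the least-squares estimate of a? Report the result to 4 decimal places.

The normal system AᵀA·[a, b]ᵀ = Aᵀs is [[4, 476]; [476, 133338]]·[a, b]ᵀ = [476, 132886]ᵀ.
Δ = 4·133338 − 476² = 306776.
a = (476·133338 − 476·132886)/306776 = 26894/38347; b = (4·132886 − 476·476)/306776 = 38121/38347.

a = 0.7013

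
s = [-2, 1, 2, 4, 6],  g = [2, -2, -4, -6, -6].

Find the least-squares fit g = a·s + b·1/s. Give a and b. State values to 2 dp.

From the data, Σs·s = 61, Σs·1/s = 5, Σ1/s·1/s = 229/144.
And Σs·g = -74, Σ1/s·g = -15/2.
XᵀX·[a, b]ᵀ = Xᵀg becomes [[61, 5]; [5, 229/144]]·[a, b]ᵀ = [-74, -15/2]ᵀ.
Determinant 61·(229/144) − 5² = 10369/144.
a = ((-74)·(229/144) − 5·(-15/2))/(10369/144) = -11546/10369; b = (61·(-15/2) − 5·(-74))/(10369/144) = -12600/10369.

a = -1.11, b = -1.22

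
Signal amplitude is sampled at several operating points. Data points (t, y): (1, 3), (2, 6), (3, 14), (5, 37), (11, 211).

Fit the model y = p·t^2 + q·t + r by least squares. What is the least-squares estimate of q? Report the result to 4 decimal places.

q = -3.5476

The normal equations are: 15364·p + 1492·q + 160·r = 26609;  1492·p + 160·q + 22·r = 2563;  160·p + 22·q + 5·r = 271.
Solving the 3×3 system (Gaussian elimination) gives p = 33491/16548, q = -149/42, r = 994/197.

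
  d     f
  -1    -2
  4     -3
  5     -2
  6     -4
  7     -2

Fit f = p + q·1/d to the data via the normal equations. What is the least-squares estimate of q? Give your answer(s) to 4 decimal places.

q = -0.6388

Sums needed: Σ1 = 5, Σ1/d = -101/420, Σ1/d·1/d = 202981/176400.
Moment sums: Σf = -13, Σ1/d·f = -43/420.
Normal equations: [[5, -101/420]; [-101/420, 202981/176400]]·[p, q]ᵀ = [-13, -43/420]ᵀ.
det = 5·(202981/176400) − (-101/420)² = 62794/11025.
p = ((-13)·(202981/176400) − (-101/420)·(-43/420))/(62794/11025) = -330387/125588; q = (5·(-43/420) − (-101/420)·(-13))/(62794/11025) = -20055/31397.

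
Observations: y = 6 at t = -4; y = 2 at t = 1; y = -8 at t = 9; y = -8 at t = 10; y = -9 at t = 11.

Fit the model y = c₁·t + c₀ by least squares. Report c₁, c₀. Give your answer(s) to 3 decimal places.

c₁ = -1.046, c₀ = 2.249

XᵀX·[c₁, c₀]ᵀ = Xᵀy reads: 319·c₁ + 27·c₀ = -273;  27·c₁ + 5·c₀ = -17.
(Σt·t = 319, Σt = 27, Σ1 = 5, Σt·y = -273, Σy = -17.)
Δ = 319·5 − 27² = 866.
c₁ = ((-273)·5 − 27·(-17))/866 = -453/433; c₀ = (319·(-17) − 27·(-273))/866 = 974/433.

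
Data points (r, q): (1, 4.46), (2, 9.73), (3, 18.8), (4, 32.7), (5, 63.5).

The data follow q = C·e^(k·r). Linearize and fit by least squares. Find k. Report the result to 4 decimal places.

With ln qᵢ as the transformed response and rᵢ as the regressor:
AᵀA = [[55.0000, 15.0000]; [15.0000, 5]], rhs = [49.5518, 14.3426]ᵀ  (here Σr = 15.0000, Σ(r)² = 55.0000, Σln q = 14.3426, Σr·ln q = 49.5518).
Δ = 55.0000·5 − (15.0000)² = 50.0000; k = (49.5518·5 − 15.0000·14.3426)/50.0000 = 0.65239, ln C = (55.0000·14.3426 − 15.0000·49.5518)/50.0000 = 0.91134.

k = 0.6524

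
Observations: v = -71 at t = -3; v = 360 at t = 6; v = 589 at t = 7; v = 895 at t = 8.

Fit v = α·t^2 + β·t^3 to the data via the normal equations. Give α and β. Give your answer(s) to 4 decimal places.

XᵀX·[α, β]ᵀ = Xᵀv reads: 7874·α + 57108·β = 98462;  57108·α + 427178·β = 739944.
Δ = 7874·427178 − 57108² = 102275908.
α = (98462·427178 − 57108·739944)/102275908 = -48980429/25568977; β = (7874·739944 − 57108·98462)/102275908 = 50837790/25568977.

α = -1.9156, β = 1.9883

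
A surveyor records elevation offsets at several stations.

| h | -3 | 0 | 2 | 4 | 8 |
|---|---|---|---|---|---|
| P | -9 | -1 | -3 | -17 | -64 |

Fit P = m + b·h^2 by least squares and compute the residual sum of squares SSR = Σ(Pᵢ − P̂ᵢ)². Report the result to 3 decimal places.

Forming MᵀM = [[5, 93]; [93, 4449]] and MᵀP = [-94, -4461]ᵀ gives MᵀM·[m, b]ᵀ = MᵀP.
Eliminating b: 4449·(row 1) − 93·(row 2) gives 13596·m = 4449·(-94) − 93·(-4461) = -3333, so m = -101/412.
Then b = ((-4461) − 93·(-101/412))/4449 = -411/412.
Residuals: 23/103, -311/412, 509/412, -327/412, 37/412; SSR = 1147/412.

SSR = 2.784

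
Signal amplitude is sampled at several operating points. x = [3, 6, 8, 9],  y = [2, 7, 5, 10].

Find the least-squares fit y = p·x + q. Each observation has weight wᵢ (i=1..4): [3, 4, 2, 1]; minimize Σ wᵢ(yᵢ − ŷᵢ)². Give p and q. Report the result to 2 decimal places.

Setting ∂/∂p … = 0 gives: 380·p + 58·q = 356;  58·p + 10·q = 54.
(Σwᵢ·x·x = 380, Σwᵢ·x = 58, Σwᵢ·1 = 10, Σwᵢ·x·y = 356, Σwᵢ·y = 54.)
Δ = 380·10 − 58² = 436.
p = (356·10 − 58·54)/436 = 107/109; q = (380·54 − 58·356)/436 = -32/109.

p = 0.98, q = -0.29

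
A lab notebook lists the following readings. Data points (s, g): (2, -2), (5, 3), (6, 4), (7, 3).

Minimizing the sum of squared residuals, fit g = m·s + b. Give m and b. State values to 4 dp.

m = 1.1429, b = -3.7143

XᵀX·[m, b]ᵀ = Xᵀg reads: 114·m + 20·b = 56;  20·m + 4·b = 8.
Eliminating b: 4·(row 1) − 20·(row 2) gives 56·m = 4·56 − 20·8 = 64, so m = 8/7.
Then b = (8 − 20·(8/7))/4 = -26/7.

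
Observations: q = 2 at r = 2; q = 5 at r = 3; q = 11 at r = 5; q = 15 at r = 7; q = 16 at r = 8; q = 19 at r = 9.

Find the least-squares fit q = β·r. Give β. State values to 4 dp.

Forming XᵀX = [[232]] and Xᵀq = [478]ᵀ gives XᵀX·[β]ᵀ = Xᵀq.
β = 478/232 = 2.06034.

β = 2.0603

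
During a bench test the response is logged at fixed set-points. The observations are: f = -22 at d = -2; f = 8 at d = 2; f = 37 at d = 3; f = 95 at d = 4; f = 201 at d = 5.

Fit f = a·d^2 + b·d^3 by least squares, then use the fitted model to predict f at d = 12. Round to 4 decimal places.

With design matrix X, XᵀX = [[994, 4392]; [4392, 20578]] and Xᵀf = [6822, 32444]ᵀ.
Δ = 994·20578 − 4392² = 1164868.
a = (6822·20578 − 4392·32444)/1164868 = -527733/291217; b = (994·32444 − 4392·6822)/1164868 = 571778/291217.
At d = 12: f̂ = (-527733/291217)·(144) + (571778/291217)·(1728) = 912038832/291217.

f̂ = 3131.8187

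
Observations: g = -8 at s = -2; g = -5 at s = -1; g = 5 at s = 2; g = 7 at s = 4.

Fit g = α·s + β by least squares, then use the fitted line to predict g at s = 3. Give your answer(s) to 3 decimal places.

Sums needed: Σs·s = 25, Σs = 3, Σ1 = 4.
And Σs·g = 59, Σg = -1.
So AᵀA·[α, β]ᵀ = Aᵀg: [[25, 3]; [3, 4]]·[α, β]ᵀ = [59, -1]ᵀ.
det = 25·4 − 3² = 91.
α = (59·4 − 3·(-1))/91 = 239/91; β = (25·(-1) − 3·59)/91 = -202/91.
At s = 3: ĝ = (239/91)·(3) + (-202/91)·(1) = 515/91.

ĝ = 5.659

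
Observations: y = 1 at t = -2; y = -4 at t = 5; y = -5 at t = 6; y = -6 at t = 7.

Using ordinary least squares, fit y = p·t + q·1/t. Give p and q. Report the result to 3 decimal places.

p = -0.879, q = 1.556

The normal equations are: 114·p + 4·q = -94;  4·p + (7457/22050)·q = -314/105.
det = 114·(7457/22050) − 4² = 82883/3675.
p = ((-94)·(7457/22050) − 4·(-314/105))/(82883/3675) = -218599/248649; q = (114·(-314/105) − 4·(-94))/(82883/3675) = 128940/82883.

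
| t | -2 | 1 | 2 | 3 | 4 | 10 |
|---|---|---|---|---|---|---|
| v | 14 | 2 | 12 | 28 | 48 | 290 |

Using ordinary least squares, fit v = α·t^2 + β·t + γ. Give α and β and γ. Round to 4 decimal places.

Entries of AᵀA: Σt^2·t^2 = 10370, Σt^2·t = 1092, Σt^2 = 134, Σt·t = 134, Σt = 18, Σ1 = 6.
For Aᵀv: Σt^2·v = 30126, Σt·v = 3174, Σv = 394.
So AᵀA·[α, β, γ]ᵀ = Aᵀv: [[10370, 1092, 134]; [1092, 134, 18]; [134, 18, 6]]·[α, β, γ]ᵀ = [30126, 3174, 394]ᵀ.
Inverting the 3×3 Gram matrix, [α, β, γ]ᵀ = [49748/17113, -14814/85565, 108017/85565]ᵀ.

α = 2.9070, β = -0.1731, γ = 1.2624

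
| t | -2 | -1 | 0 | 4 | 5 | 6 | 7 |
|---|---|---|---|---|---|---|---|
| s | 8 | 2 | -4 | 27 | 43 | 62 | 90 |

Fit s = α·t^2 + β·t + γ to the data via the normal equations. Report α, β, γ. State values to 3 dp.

MᵀM·[α, β, γ]ᵀ = Mᵀs reads: 4595·α + 739·β + 131·γ = 8183;  739·α + 131·β + 19·γ = 1307;  131·α + 19·β + 7·γ = 228.
(Σt^2·t^2 = 4595, Σt^2·t = 739, Σt^2 = 131, Σt·t = 131, Σt = 19, Σ1 = 7, Σt^2·s = 8183, Σt·s = 1307, Σs = 228.)
Row-reducing yields α = 1475/726, β = -151/132, γ = -1135/484.

α = 2.032, β = -1.144, γ = -2.345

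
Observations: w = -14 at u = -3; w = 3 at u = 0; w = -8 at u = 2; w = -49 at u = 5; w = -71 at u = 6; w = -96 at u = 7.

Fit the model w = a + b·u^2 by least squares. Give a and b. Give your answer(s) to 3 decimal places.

a = 2.163, b = -2.016

AᵀA·[a, b]ᵀ = Aᵀw reads: 6·a + 123·b = -235;  123·a + 4419·b = -8643.
(Σ1 = 6, Σu^2 = 123, Σu^2·u^2 = 4419, Σw = -235, Σu^2·w = -8643.)
det = 6·4419 − 123² = 11385.
a = ((-235)·4419 − 123·(-8643))/11385 = 2736/1265; b = (6·(-8643) − 123·(-235))/11385 = -7651/3795.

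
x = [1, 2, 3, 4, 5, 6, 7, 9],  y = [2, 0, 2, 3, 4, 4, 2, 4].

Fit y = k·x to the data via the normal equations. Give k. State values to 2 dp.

k = 0.52

From the data, Σx·x = 221.
And Σx·y = 114.
Hence k = 114 / 221 ≈ 0.515837.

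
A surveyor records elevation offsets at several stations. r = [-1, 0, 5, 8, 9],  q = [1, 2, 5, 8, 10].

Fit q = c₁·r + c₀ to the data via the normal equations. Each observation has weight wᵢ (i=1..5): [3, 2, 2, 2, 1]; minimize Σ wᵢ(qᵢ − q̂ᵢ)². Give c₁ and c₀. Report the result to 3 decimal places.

c₁ = 0.798, c₀ = 1.746

Forming XᵀWX = [[262, 32]; [32, 10]] and XᵀWq = [265, 43]ᵀ gives XᵀWX·[c₁, c₀]ᵀ = XᵀWq.
Eliminating c₀: 10·(row 1) − 32·(row 2) gives 1596·c₁ = 10·265 − 32·43 = 1274, so c₁ = 91/114.
Then c₀ = (43 − 32·(91/114))/10 = 199/114.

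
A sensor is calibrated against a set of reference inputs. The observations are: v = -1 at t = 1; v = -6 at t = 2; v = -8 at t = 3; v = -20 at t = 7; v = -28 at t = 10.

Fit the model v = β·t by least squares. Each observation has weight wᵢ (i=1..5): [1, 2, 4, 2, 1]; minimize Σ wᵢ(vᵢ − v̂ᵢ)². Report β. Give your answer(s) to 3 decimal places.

Sums needed: Σwᵢ·t·t = 243.
And Σwᵢ·t·v = -681.
β = (-681)/243 = -2.80247.

β = -2.802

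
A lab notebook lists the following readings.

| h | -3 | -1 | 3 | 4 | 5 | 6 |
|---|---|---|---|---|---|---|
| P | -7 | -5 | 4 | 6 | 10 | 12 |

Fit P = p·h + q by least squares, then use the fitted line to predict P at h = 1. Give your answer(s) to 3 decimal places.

P̂ = 0.442

Normal-equation sums: Σh·h = 96, Σh = 14, Σ1 = 6.
Moment sums: Σh·P = 184, ΣP = 20.
Eliminating q: 6·(row 1) − 14·(row 2) gives 380·p = 6·184 − 14·20 = 824, so p = 206/95.
Then q = (20 − 14·(206/95))/6 = -164/95.
At h = 1: P̂ = (206/95)·(1) + (-164/95)·(1) = 42/95.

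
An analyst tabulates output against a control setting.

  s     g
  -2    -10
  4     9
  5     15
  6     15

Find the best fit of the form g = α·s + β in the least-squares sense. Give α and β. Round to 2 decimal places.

α = 3.27, β = -3.38

From the data, Σs·s = 81, Σs = 13, Σ1 = 4.
Right-hand side: Σs·g = 221, Σg = 29.
Eliminating β: 4·(row 1) − 13·(row 2) gives 155·α = 4·221 − 13·29 = 507, so α = 507/155.
Then β = (29 − 13·(507/155))/4 = -524/155.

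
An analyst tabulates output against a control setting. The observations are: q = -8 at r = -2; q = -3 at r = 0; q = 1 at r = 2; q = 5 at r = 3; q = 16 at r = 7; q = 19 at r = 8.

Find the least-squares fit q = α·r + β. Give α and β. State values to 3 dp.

α = 2.724, β = -3.171

From the data, Σr·r = 130, Σr = 18, Σ1 = 6.
For Xᵀq: Σr·q = 297, Σq = 30.
So XᵀX·[α, β]ᵀ = Xᵀq: [[130, 18]; [18, 6]]·[α, β]ᵀ = [297, 30]ᵀ.
Eliminating β: 6·(row 1) − 18·(row 2) gives 456·α = 6·297 − 18·30 = 1242, so α = 207/76.
Then β = (30 − 18·(207/76))/6 = -241/76.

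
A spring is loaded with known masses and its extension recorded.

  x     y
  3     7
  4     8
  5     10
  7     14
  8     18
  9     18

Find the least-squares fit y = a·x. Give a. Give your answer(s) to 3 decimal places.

a = 2.078

With design matrix M, MᵀM = [[244]] and Mᵀy = [507]ᵀ.
a = 507/244 = 2.07787.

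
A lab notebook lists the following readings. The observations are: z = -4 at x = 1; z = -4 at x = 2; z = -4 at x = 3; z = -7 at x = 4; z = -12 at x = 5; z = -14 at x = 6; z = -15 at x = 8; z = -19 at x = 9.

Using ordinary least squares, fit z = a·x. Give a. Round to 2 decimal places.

Forming MᵀM = [[236]] and Mᵀz = [-487]ᵀ gives MᵀM·[a]ᵀ = Mᵀz.
a = (-487)/236 = -2.06356.

a = -2.06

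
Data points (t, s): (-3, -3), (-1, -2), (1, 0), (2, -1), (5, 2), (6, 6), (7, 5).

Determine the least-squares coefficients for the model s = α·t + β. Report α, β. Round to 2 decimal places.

α = 0.87, β = -1.12

Normal-equation sums: Σt·t = 125, Σt = 17, Σ1 = 7.
Moment sums: Σt·s = 90, Σs = 7.
So AᵀA·[α, β]ᵀ = Aᵀs: [[125, 17]; [17, 7]]·[α, β]ᵀ = [90, 7]ᵀ.
Eliminating β: 7·(row 1) − 17·(row 2) gives 586·α = 7·90 − 17·7 = 511, so α = 511/586.
Then β = (7 − 17·(511/586))/7 = -655/586.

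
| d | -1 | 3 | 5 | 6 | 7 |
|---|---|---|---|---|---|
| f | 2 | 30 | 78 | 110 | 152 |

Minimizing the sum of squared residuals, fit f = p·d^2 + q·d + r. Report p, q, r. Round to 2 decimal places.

p = 2.96, q = 0.83, r = 0.04

The normal system MᵀM·[p, q, r]ᵀ = Mᵀf is [[4404, 710, 120]; [710, 120, 20]; [120, 20, 5]]·[p, q, r]ᵀ = [13630, 2202, 372]ᵀ.
Solving the 3×3 system (Gaussian elimination) gives p = 1193/403, q = 1669/2015, r = 16/403.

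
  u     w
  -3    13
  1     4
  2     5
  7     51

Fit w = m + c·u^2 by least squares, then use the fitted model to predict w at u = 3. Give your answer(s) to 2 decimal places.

ŵ = 11.57

Setting ∂/∂m … = 0 gives: 4·m + 63·c = 73;  63·m + 2499·c = 2640.
(Σ1 = 4, Σu^2 = 63, Σu^2·u^2 = 2499, Σw = 73, Σu^2·w = 2640.)
Δ = 4·2499 − 63² = 6027.
m = (73·2499 − 63·2640)/6027 = 767/287; c = (4·2640 − 63·73)/6027 = 1987/2009.
At u = 3: ŵ = (767/287)·(1) + (1987/2009)·(9) = 23252/2009.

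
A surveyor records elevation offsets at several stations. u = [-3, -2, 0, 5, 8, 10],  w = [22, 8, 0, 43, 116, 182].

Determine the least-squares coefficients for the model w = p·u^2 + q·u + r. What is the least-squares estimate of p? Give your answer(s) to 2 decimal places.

p = 1.93

From the data, Σu^2·u^2 = 14818, Σu^2·u = 1602, Σu^2 = 202, Σu·u = 202, Σu = 18, Σ1 = 6.
Right-hand side: Σu^2·w = 26929, Σu·w = 2881, Σw = 371.
So XᵀX·[p, q, r]ᵀ = Xᵀw: [[14818, 1602, 202]; [1602, 202, 18]; [202, 18, 6]]·[p, q, r]ᵀ = [26929, 2881, 371]ᵀ.
Inverting the 3×3 Gram matrix, [p, q, r]ᵀ = [5423/2806, -2975/2806, -145/2806]ᵀ.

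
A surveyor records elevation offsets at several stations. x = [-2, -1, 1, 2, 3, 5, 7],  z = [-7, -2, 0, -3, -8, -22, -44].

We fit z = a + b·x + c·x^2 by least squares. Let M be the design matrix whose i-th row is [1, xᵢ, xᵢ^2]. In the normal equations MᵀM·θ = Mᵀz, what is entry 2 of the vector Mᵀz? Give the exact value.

-432

Entry 2 ↔ basis x, so (Mᵀz)_{2} = Σᵢ (x)·zᵢ = (-2)·(-7) + (-1)·(-2) + (1)·(0) + (2)·(-3) + (3)·(-8) + (5)·(-22) + (7)·(-44) = -432.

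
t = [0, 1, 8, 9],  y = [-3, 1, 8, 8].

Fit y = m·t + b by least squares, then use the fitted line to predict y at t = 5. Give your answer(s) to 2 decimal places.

Compute the Gram sums: Σt·t = 146, Σt = 18, Σ1 = 4.
And Σt·y = 137, Σy = 14.
Normal equations: [[146, 18]; [18, 4]]·[m, b]ᵀ = [137, 14]ᵀ.
det = 146·4 − 18² = 260.
m = (137·4 − 18·14)/260 = 74/65; b = (146·14 − 18·137)/260 = -211/130.
At t = 5: ŷ = (74/65)·(5) + (-211/130)·(1) = 529/130.

ŷ = 4.07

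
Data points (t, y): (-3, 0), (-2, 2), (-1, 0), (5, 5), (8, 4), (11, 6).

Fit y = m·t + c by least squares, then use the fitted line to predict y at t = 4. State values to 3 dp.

ŷ = 3.233

Entries of MᵀM: Σt·t = 224, Σt = 18, Σ1 = 6.
For Mᵀy: Σt·y = 119, Σy = 17.
Normal equations: [[224, 18]; [18, 6]]·[m, c]ᵀ = [119, 17]ᵀ.
det = 224·6 − 18² = 1020.
m = (119·6 − 18·17)/1020 = 2/5; c = (224·17 − 18·119)/1020 = 49/30.
At t = 4: ŷ = (2/5)·(4) + (49/30)·(1) = 97/30.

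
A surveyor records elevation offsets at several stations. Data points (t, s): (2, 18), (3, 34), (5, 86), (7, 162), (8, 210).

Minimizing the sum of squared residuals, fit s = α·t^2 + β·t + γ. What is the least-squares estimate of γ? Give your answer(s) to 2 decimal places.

The normal equations are: 7219·α + 1015·β + 151·γ = 23906;  1015·α + 151·β + 25·γ = 3382;  151·α + 25·β + 5·γ = 510.
Row-reducing yields α = 460/147, β = 104/147, γ = 194/49.

γ = 3.96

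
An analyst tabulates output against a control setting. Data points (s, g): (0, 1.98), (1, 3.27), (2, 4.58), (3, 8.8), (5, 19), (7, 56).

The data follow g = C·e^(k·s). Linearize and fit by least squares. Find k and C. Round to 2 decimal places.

k = 0.47, C = 1.96

Let Y = ln g. Fitting Y = k·s + ln C by least squares:
Σs = 18.0000, Σ(s)² = 88.0000, Σln g = 12.5341, Σs·ln g = 53.6521.
Normal system: [[88.0000, 18.0000]; [18.0000, 6]]·[k, ln C]ᵀ = [53.6521, 12.5341]ᵀ.
Solving (det = 204.0000): k = 0.47205, ln C = 0.67287, so C = exp(0.67287) = 1.95985.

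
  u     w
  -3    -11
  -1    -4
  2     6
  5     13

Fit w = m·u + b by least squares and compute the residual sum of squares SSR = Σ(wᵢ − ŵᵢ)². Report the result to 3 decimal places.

SSR = 2.735

Compute the Gram sums: Σu·u = 39, Σu = 3, Σ1 = 4.
And Σu·w = 114, Σw = 4.
XᵀX·[m, b]ᵀ = Xᵀw becomes [[39, 3]; [3, 4]]·[m, b]ᵀ = [114, 4]ᵀ.
det = 39·4 − 3² = 147.
m = (114·4 − 3·4)/147 = 148/49; b = (39·4 − 3·114)/147 = -62/49.
Residuals: -33/49, 2/7, 60/49, -41/49; SSR = 134/49.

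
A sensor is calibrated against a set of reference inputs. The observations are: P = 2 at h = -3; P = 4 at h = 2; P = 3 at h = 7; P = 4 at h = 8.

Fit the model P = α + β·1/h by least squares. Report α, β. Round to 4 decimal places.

α = 2.9862, β = 2.4281

From the data, Σ1 = 4, Σ1/h = 73/168, Σ1/h·1/h = 11209/28224.
Moment sums: ΣP = 13, Σ1/h·P = 95/42.
So XᵀX·[α, β]ᵀ = XᵀP: [[4, 73/168]; [73/168, 11209/28224]]·[α, β]ᵀ = [13, 95/42]ᵀ.
det = 4·(11209/28224) − (73/168)² = 13169/9408.
α = (13·(11209/28224) − (73/168)·(95/42))/(13169/9408) = 117977/39507; β = (4·(95/42) − (73/168)·13)/(13169/9408) = 31976/13169.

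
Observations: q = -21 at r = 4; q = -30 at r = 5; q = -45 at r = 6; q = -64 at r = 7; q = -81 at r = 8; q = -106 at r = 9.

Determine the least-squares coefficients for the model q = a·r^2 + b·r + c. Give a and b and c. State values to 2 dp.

Normal-equation sums: Σr^2·r^2 = 15235, Σr^2·r = 1989, Σr^2 = 271, Σr·r = 271, Σr = 39, Σ1 = 6.
Right-hand side: Σr^2·q = -19612, Σr·q = -2554, Σq = -347.
So AᵀA·[a, b, c]ᵀ = Aᵀq: [[15235, 1989, 271]; [1989, 271, 39]; [271, 39, 6]]·[a, b, c]ᵀ = [-19612, -2554, -347]ᵀ.
Row-reducing yields a = -11/7, b = 118/35, c = -307/35.

a = -1.57, b = 3.37, c = -8.77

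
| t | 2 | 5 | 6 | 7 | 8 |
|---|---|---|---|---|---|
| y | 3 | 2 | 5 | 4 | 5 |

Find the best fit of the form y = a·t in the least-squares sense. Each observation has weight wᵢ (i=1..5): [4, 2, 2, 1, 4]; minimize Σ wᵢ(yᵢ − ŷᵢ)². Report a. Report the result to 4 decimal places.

a = 0.6591

XᵀWX·[a]ᵀ = XᵀWy reads: 443·a = 292.
Hence a = 292 / 443 ≈ 0.659142.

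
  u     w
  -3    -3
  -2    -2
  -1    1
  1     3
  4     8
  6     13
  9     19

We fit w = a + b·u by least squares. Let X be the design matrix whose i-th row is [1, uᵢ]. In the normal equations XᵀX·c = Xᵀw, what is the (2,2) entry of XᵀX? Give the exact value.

Row 2 ↔ basis u, column 2 ↔ basis u, so (XᵀX)_{2,2} = Σᵢ (u)·(u) = (-3)·(-3) + (-2)·(-2) + (-1)·(-1) + (1)·(1) + (4)·(4) + (6)·(6) + (9)·(9) = 148.

148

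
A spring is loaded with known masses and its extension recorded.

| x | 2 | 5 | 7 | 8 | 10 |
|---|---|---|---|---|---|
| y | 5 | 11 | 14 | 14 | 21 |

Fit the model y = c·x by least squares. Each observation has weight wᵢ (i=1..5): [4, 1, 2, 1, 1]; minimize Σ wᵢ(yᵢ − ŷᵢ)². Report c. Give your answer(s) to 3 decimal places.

c = 2.023

With design matrix A, AᵀWA = [[303]] and AᵀWy = [613]ᵀ.
Hence c = 613 / 303 ≈ 2.0231.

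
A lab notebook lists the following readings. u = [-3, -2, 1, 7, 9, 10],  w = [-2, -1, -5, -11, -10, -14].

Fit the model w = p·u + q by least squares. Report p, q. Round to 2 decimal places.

p = -0.90, q = -3.88

Sums needed: Σu·u = 244, Σu = 22, Σ1 = 6.
For Xᵀw: Σu·w = -304, Σw = -43.
So XᵀX·[p, q]ᵀ = Xᵀw: [[244, 22]; [22, 6]]·[p, q]ᵀ = [-304, -43]ᵀ.
Eliminating q: 6·(row 1) − 22·(row 2) gives 980·p = 6·(-304) − 22·(-43) = -878, so p = -439/490.
Then q = ((-43) − 22·(-439/490))/6 = -951/245.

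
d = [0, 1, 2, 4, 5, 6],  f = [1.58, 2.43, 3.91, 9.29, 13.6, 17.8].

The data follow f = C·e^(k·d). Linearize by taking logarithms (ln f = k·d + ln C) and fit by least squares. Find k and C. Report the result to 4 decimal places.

k = 0.4134, C = 1.6449

Let Y = ln f. Fitting Y = k·d + ln C by least squares:
Σd = 18.0000, Σ(d)² = 82.0000, Σln f = 10.4271, Σd·ln f = 42.8563.
Equations: 82.0000·k + 18.0000·ln C = 42.8563;  18.0000·k + 6·ln C = 10.4271.
Δ = 82.0000·6 − (18.0000)² = 168.0000; k = (42.8563·6 − 18.0000·10.4271)/168.0000 = 0.41340, ln C = (82.0000·10.4271 − 18.0000·42.8563)/168.0000 = 0.49766, so C = exp(0.49766) = 1.64486.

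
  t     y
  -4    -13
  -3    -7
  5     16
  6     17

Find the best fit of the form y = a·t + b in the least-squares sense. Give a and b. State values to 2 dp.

XᵀX·[a, b]ᵀ = Xᵀy reads: 86·a + 4·b = 255;  4·a + 4·b = 13.
(Σt·t = 86, Σt = 4, Σ1 = 4, Σt·y = 255, Σy = 13.)
Δ = 86·4 − 4² = 328.
a = (255·4 − 4·13)/328 = 121/41; b = (86·13 − 4·255)/328 = 49/164.

a = 2.95, b = 0.30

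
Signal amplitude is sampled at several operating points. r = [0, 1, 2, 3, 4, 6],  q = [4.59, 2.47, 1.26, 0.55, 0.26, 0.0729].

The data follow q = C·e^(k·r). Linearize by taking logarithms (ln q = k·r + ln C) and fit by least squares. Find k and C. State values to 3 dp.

k = -0.705, C = 4.771

Linearized form: ln q = k·r + ln C. From the 6 transformed points,
XᵀX = [[66.0000, 16.0000]; [16.0000, 6]], rhs = [-21.5274, -1.9044]ᵀ  (here Σr = 16.0000, Σ(r)² = 66.0000, Σln q = -1.9044, Σr·ln q = -21.5274).
Δ = 66.0000·6 − (16.0000)² = 140.0000; k = (-21.5274·6 − 16.0000·-1.9044)/140.0000 = -0.70496, ln C = (66.0000·-1.9044 − 16.0000·-21.5274)/140.0000 = 1.56250, so C = exp(1.56250) = 4.77072.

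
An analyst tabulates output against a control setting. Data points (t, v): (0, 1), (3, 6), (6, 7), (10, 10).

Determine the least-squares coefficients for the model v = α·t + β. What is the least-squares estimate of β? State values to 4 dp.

β = 2.0091

Normal-equation sums: Σt·t = 145, Σt = 19, Σ1 = 4.
For Xᵀv: Σt·v = 160, Σv = 24.
Δ = 145·4 − 19² = 219.
α = (160·4 − 19·24)/219 = 184/219; β = (145·24 − 19·160)/219 = 440/219.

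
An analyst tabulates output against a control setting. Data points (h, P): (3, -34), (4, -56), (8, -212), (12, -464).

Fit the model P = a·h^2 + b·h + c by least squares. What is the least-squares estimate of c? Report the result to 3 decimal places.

Sums needed: Σh^2·h^2 = 25169, Σh^2·h = 2331, Σh^2 = 233, Σh·h = 233, Σh = 27, Σ1 = 4.
Right-hand side: Σh^2·P = -81586, Σh·P = -7590, ΣP = -766.
Inverting the 3×3 Gram matrix, [a, b, c]ᵀ = [-5183/1699, -3561/1699, 588/1699]ᵀ.

c = 0.346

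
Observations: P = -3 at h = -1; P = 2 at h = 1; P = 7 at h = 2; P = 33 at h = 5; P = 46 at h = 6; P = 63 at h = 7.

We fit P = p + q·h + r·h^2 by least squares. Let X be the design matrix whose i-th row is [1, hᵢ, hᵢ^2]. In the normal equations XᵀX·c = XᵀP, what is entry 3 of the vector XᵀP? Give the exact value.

5595

Entry 3 ↔ basis h^2, so (XᵀP)_{3} = Σᵢ (h^2)·Pᵢ = (1)·(-3) + (1)·(2) + (4)·(7) + (25)·(33) + (36)·(46) + (49)·(63) = 5595.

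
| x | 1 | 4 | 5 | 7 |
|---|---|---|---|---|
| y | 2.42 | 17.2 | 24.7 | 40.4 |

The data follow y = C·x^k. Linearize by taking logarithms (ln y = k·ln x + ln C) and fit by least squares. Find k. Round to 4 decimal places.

Taking logs, ln y = k·ln x + ln C, so regress ln y on ln x.
Σln x = 4.9416, Σ(ln x)² = 8.2987, Σln y = 10.6343, Σln x·ln y = 16.3026.
Equations: 8.2987·k + 4.9416·ln C = 16.3026;  4.9416·k + 4·ln C = 10.6343.
Slope k = (n·Σln x·ln y − Σln x·Σln y)/(n·Σ(ln x)² − (Σln x)²) = (4·16.3026 − 4.9416·10.6343)/8.7748 = 1.44271; ln C = (Σln y − k·Σln x)/n = 0.87624.

k = 1.4427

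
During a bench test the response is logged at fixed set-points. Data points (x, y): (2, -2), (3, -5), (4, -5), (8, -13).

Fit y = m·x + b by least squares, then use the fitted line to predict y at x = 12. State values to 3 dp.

ŷ = -19.976

Normal-equation sums: Σx·x = 93, Σx = 17, Σ1 = 4.
And Σx·y = -143, Σy = -25.
Determinant 93·4 − 17² = 83.
m = ((-143)·4 − 17·(-25))/83 = -147/83; b = (93·(-25) − 17·(-143))/83 = 106/83.
At x = 12: ŷ = (-147/83)·(12) + (106/83)·(1) = -1658/83.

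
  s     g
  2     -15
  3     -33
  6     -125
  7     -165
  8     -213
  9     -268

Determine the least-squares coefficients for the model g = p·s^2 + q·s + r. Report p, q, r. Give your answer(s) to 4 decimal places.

Setting ∂/∂p … = 0 gives: 14451·p + 1835·q + 243·r = -48282;  1835·p + 243·q + 35·r = -6150;  243·p + 35·q + 6·r = -819.
Row-reducing yields p = -6925/2348, q = -8535/2348, r = 2437/587.

p = -2.9493, q = -3.6350, r = 4.1516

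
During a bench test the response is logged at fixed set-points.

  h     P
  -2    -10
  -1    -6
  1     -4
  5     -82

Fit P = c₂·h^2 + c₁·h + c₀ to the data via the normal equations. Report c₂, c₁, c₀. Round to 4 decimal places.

c₂ = -3.0269, c₁ = -0.9645, c₀ = -1.3183

With design matrix M, MᵀM = [[643, 117, 31]; [117, 31, 3]; [31, 3, 4]] and MᵀP = [-2100, -388, -102]ᵀ.
Row-reducing yields c₂ = -563/186, c₁ = -299/310, c₀ = -613/465.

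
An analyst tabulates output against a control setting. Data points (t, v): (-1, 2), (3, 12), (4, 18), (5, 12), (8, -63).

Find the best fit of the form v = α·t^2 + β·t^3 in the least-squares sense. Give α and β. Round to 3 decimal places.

Normal-equation sums: Σt^2·t^2 = 5059, Σt^2·t^3 = 37159, Σt^3·t^3 = 282595.
For Mᵀv: Σt^2·v = -3334, Σt^3·v = -29282.
MᵀM·[α, β]ᵀ = Mᵀv becomes [[5059, 37159]; [37159, 282595]]·[α, β]ᵀ = [-3334, -29282]ᵀ.
det = 5059·282595 − 37159² = 48856824.
α = ((-3334)·282595 − 37159·(-29282))/48856824 = 36479527/12214206; β = (5059·(-29282) − 37159·(-3334))/48856824 = -6062383/12214206.

α = 2.987, β = -0.496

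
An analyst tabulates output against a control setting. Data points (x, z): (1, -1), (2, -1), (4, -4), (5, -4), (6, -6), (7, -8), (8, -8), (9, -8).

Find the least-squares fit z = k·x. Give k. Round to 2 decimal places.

Sums needed: Σx·x = 276.
Right-hand side: Σx·z = -267.
So MᵀM·[k]ᵀ = Mᵀz: [[276]]·[k]ᵀ = [-267]ᵀ.
k = (-267)/276 = -0.967391.

k = -0.97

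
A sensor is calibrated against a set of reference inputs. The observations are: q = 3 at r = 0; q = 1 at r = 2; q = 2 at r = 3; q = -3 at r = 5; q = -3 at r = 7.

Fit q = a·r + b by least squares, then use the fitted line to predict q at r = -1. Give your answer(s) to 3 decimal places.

q̂ = 4.219

From the data, Σr·r = 87, Σr = 17, Σ1 = 5.
And Σr·q = -28, Σq = 0.
Eliminating b: 5·(row 1) − 17·(row 2) gives 146·a = 5·(-28) − 17·0 = -140, so a = -70/73.
Then b = (0 − 17·(-70/73))/5 = 238/73.
At r = -1: q̂ = (-70/73)·(-1) + (238/73)·(1) = 308/73.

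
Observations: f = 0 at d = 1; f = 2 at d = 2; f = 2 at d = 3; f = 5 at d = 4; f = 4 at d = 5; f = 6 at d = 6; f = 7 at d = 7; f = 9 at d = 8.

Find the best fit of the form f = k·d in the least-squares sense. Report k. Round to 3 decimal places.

The normal equations are: 204·k = 207.
(Σd·d = 204, Σd·f = 207.)
Hence k = 207 / 204 ≈ 1.01471.

k = 1.015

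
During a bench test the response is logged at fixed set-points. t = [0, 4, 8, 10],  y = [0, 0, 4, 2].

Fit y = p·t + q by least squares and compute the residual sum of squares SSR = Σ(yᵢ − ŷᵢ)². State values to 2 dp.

The normal system AᵀA·[p, q]ᵀ = Aᵀy is [[180, 22]; [22, 4]]·[p, q]ᵀ = [52, 6]ᵀ.
det = 180·4 − 22² = 236.
p = (52·4 − 22·6)/236 = 19/59; q = (180·6 − 22·52)/236 = -16/59.
Residuals: 16/59, -60/59, 100/59, -56/59; SSR = 288/59.

SSR = 4.88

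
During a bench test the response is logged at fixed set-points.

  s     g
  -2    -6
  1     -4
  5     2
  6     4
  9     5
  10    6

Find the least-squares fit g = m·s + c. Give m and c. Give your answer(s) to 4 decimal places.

Forming MᵀM = [[247, 29]; [29, 6]] and Mᵀg = [147, 7]ᵀ gives MᵀM·[m, c]ᵀ = Mᵀg.
Eliminating c: 6·(row 1) − 29·(row 2) gives 641·m = 6·147 − 29·7 = 679, so m = 679/641.
Then c = (7 − 29·(679/641))/6 = -2534/641.

m = 1.0593, c = -3.9532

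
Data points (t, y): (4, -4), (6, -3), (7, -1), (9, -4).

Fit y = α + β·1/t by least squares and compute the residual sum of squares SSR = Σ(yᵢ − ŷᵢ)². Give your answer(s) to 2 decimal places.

SSR = 5.46

From the data, Σ1 = 4, Σ1/t = 169/252, Σ1/t·1/t = 7813/63504.
Right-hand side: Σy = -12, Σ1/t·y = -263/126.
AᵀA·[α, β]ᵀ = Aᵀy becomes [[4, 169/252]; [169/252, 7813/63504]]·[α, β]ᵀ = [-12, -263/126]ᵀ.
Determinant 4·(7813/63504) − (169/252)² = 299/7056.
α = ((-12)·(7813/63504) − (169/252)·(-263/126))/(299/7056) = -374/207; β = (4·(-263/126) − (169/252)·(-12))/(299/7056) = -2128/299.
Residuals: -1114/2691, -19/2691, 4907/2691, -1258/897; SSR = 14702/2691.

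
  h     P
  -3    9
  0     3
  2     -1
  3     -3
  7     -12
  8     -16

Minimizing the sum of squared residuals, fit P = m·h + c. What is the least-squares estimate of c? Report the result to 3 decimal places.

c = 2.975

XᵀX·[m, c]ᵀ = XᵀP reads: 135·m + 17·c = -250;  17·m + 6·c = -20.
(Σh·h = 135, Σh = 17, Σ1 = 6, Σh·P = -250, ΣP = -20.)
Δ = 135·6 − 17² = 521.
m = ((-250)·6 − 17·(-20))/521 = -1160/521; c = (135·(-20) − 17·(-250))/521 = 1550/521.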